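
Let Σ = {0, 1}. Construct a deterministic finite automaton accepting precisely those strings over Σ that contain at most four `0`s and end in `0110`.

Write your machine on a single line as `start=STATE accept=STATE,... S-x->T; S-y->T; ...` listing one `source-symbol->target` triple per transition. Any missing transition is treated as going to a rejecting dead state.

start=S0; accept=S10,S13,S15; S0-0->S1; S0-1->S0; S1-0->S2; S1-1->S3; S2-0->S4; S2-1->S5; S3-0->S2; S3-1->S6; S4-0->S7; S4-1->S8; S5-0->S4; S5-1->S9; S6-0->S10; S6-1->S11; S7-0->S7; S7-1->S7; S8-0->S7; S8-1->S12; S9-0->S13; S9-1->S14; S10-0->S4; S10-1->S5; S11-0->S2; S11-1->S11; S12-0->S15; S12-1->S7; S13-0->S7; S13-1->S8; S14-0->S4; S14-1->S14; S15-0->S7; S15-1->S7

Handle the two conditions separately and then intersect. One (6 states) tracks the count of `0`s, saturating at 5; the other (5 states) tracks how much of the suffix `0110` has currently been matched. Each combined state is a pair, one component from each; accept when both components accept. Minimizing collapses redundant product states.
          0    1  
>  S0     S1   S0 
   S1     S2   S3 
   S2     S4   S5 
   S3     S2   S6 
   S4     S7   S8 
   S5     S4   S9 
   S6    S10  S11 
   S7     S7   S7 
   S8     S7  S12 
   S9    S13  S14 
 * S10    S4   S5 
   S11    S2  S11 
   S12   S15   S7 
 * S13    S7   S8 
   S14    S4  S14 
 * S15    S7   S7 
(> = start, * = accepting)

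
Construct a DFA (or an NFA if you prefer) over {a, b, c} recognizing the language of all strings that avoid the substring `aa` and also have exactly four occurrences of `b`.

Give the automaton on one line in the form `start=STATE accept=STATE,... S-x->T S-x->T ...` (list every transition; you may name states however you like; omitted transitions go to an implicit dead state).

start=S0 accept=S11,S13 S0-a->S1 S0-b->S2 S0-c->S0 S1-a->S3 S1-b->S2 S1-c->S0 S2-a->S4 S2-b->S5 S2-c->S2 S3-a->S3 S3-b->S6 S3-c->S3 S4-a->S6 S4-b->S5 S4-c->S2 S5-a->S7 S5-b->S8 S5-c->S5 S6-a->S6 S6-b->S9 S6-c->S6 S7-a->S9 S7-b->S8 S7-c->S5 S8-a->S10 S8-b->S11 S8-c->S8 S9-a->S9 S9-b->S12 S9-c->S9 S10-a->S12 S10-b->S11 S10-c->S8 S11-a->S13 S11-b->S14 S11-c->S11 S12-a->S12 S12-b->S15 S12-c->S12 S13-a->S15 S13-b->S14 S13-c->S11 S14-a->S16 S14-b->S14 S14-c->S14 S15-a->S15 S15-b->S17 S15-c->S15 S16-a->S17 S16-b->S14 S16-c->S14 S17-a->S17 S17-b->S17 S17-c->S17

Build one automaton per condition and run them in lockstep. The first has 3 states tracking partial matches of the forbidden pattern `aa`; the second has 6 states tracking the count of `b`s, saturating at 5. A product state is a pair (one from each), accepting exactly when both do.
An 18-state machine:
          a    b    c  
>  S0     S1   S2   S0 
   S1     S3   S2   S0 
   S2     S4   S5   S2 
   S3     S3   S6   S3 
   S4     S6   S5   S2 
   S5     S7   S8   S5 
   S6     S6   S9   S6 
   S7     S9   S8   S5 
   S8    S10  S11   S8 
   S9     S9  S12   S9 
   S10   S12  S11   S8 
 * S11   S13  S14  S11 
   S12   S12  S15  S12 
 * S13   S15  S14  S11 
   S14   S16  S14  S14 
   S15   S15  S17  S15 
   S16   S17  S14  S14 
   S17   S17  S17  S17 
(> = start, * = accepting)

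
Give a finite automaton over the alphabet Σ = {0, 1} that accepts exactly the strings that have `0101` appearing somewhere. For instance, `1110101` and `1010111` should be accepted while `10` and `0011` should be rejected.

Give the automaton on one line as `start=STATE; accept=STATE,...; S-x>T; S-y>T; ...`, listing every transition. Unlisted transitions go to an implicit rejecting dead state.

start=S0; accept=S4; S0-0>S1; S0-1>S0; S1-0>S1; S1-1>S2; S2-0>S3; S2-1>S0; S3-0>S1; S3-1>S4; S4-0>S4; S4-1>S4

States S0..S3 record the length of the longest prefix of `0101` that matches the current input suffix. Reaching S4 means `0101` has been seen, and we stay there forever. Accept from S4.
5 states suffice.
        0   1  
>  S0   S1  S0 
   S1   S1  S2 
   S2   S3  S0 
   S3   S1  S4 
 * S4   S4  S4 
(> = start, * = accepting)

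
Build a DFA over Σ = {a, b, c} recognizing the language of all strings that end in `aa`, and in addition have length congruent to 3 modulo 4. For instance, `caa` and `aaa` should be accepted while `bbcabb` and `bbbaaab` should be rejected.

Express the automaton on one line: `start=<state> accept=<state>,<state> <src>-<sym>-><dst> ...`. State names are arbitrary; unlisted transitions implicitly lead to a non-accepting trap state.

Build one automaton per condition and run them in lockstep. The first has 3 states tracking how much of the suffix `aa` has currently been matched; the second has 4 states tracking the input length modulo 4. A product state is a pair (one from each), accepting exactly when both do. After merging equivalent states the machine shrinks.
A 6-state machine:
        a   b   c  
>  S0   S1  S1  S1 
   S1   S2  S3  S3 
   S2   S4  S5  S5 
   S3   S5  S5  S5 
 * S4   S0  S0  S0 
   S5   S0  S0  S0 
(> = start, * = accepting)

start=S0 accept=S4 S0-a->S1 S0-b->S1 S0-c->S1 S1-a->S2 S1-b->S3 S1-c->S3 S2-a->S4 S2-b->S5 S2-c->S5 S3-a->S5 S3-b->S5 S3-c->S5 S4-a->S0 S4-b->S0 S4-c->S0 S5-a->S0 S5-b->S0 S5-c->S0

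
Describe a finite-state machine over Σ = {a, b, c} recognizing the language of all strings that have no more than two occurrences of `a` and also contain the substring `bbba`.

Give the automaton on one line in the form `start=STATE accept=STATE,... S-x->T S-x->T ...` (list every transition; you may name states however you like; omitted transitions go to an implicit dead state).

start=S0 accept=S13,S16 S0-a->S1 S0-b->S2 S0-c->S0 S1-a->S3 S1-b->S4 S1-c->S1 S2-a->S1 S2-b->S5 S2-c->S0 S3-a->S6 S3-b->S7 S3-c->S3 S4-a->S3 S4-b->S8 S4-c->S1 S5-a->S1 S5-b->S9 S5-c->S0 S6-a->S6 S6-b->S10 S6-c->S6 S7-a->S6 S7-b->S11 S7-c->S3 S8-a->S3 S8-b->S12 S8-c->S1 S9-a->S13 S9-b->S9 S9-c->S0 S10-a->S6 S10-b->S14 S10-c->S6 S11-a->S6 S11-b->S15 S11-c->S3 S12-a->S16 S12-b->S12 S12-c->S1 S13-a->S16 S13-b->S13 S13-c->S13 S14-a->S6 S14-b->S17 S14-c->S6 S15-a->S18 S15-b->S15 S15-c->S3 S16-a->S18 S16-b->S16 S16-c->S16 S17-a->S18 S17-b->S17 S17-c->S6 S18-a->S18 S18-b->S18 S18-c->S18

Build one automaton per condition and run them in lockstep. The first has 4 states tracking the count of `a`s, saturating at 3; the second has 5 states tracking whether and how much of `bbba` has been seen. A product state is a pair (one from each), accepting exactly when both do.
19 states suffice.
          a    b    c  
>  S0     S1   S2   S0 
   S1     S3   S4   S1 
   S2     S1   S5   S0 
   S3     S6   S7   S3 
   S4     S3   S8   S1 
   S5     S1   S9   S0 
   S6     S6  S10   S6 
   S7     S6  S11   S3 
   S8     S3  S12   S1 
   S9    S13   S9   S0 
   S10    S6  S14   S6 
   S11    S6  S15   S3 
   S12   S16  S12   S1 
 * S13   S16  S13  S13 
   S14    S6  S17   S6 
   S15   S18  S15   S3 
 * S16   S18  S16  S16 
   S17   S18  S17   S6 
   S18   S18  S18  S18 
(> = start, * = accepting)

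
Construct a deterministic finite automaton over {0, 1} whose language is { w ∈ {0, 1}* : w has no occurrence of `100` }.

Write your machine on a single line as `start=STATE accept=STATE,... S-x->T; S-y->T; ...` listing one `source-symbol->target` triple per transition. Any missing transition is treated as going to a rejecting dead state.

start=q0; accept=q0,q1,q2; q0-0->q0; q0-1->q1; q1-0->q2; q1-1->q1; q2-0->q3; q2-1->q1; q3-0->q3; q3-1->q3

Track partial matches of the forbidden pattern `100`. State q3 is a dead state reached once `100` has occurred; every other state accepts. q0 means no part of `100` is currently matched.
A 4-state machine:
        0   1  
>* q0   q0  q1 
 * q1   q2  q1 
 * q2   q3  q1 
   q3   q3  q3 
(> = start, * = accepting)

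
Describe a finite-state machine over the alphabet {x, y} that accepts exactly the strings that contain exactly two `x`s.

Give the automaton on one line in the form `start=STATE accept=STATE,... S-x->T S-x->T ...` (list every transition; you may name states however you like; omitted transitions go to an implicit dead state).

start=q0 accept=q2 q0-x->q1 q0-y->q0 q1-x->q2 q1-y->q1 q2-x->q3 q2-y->q2 q3-x->q3 q3-y->q3

Only the number of `x`s matters, and only up to 3. Make a chain q0 → q1 → q2 → q3 advanced by each `x` (with q3 absorbing); every other symbol self-loops. The accepting set is {q2}.
With 4 states:
        x   y  
>  q0   q1  q0 
   q1   q2  q1 
 * q2   q3  q2 
   q3   q3  q3 
(> = start, * = accepting)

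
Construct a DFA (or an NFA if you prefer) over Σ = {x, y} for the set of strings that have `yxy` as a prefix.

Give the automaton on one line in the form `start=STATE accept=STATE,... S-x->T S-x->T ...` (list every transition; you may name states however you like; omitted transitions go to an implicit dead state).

Walk along `yxy` while the input agrees: from S0 take `y` to S1, and so on. Any deviation drops to the rejecting sink S4. Once S3 is reached the prefix is confirmed and every continuation is accepted.
        x   y  
>  S0   S4  S1 
   S1   S2  S4 
   S2   S4  S3 
 * S3   S3  S3 
   S4   S4  S4 
(> = start, * = accepting)

start=S0 accept=S3 S0-x->S4 S0-y->S1 S1-x->S2 S1-y->S4 S2-x->S4 S2-y->S3 S3-x->S3 S3-y->S3 S4-x->S4 S4-y->S4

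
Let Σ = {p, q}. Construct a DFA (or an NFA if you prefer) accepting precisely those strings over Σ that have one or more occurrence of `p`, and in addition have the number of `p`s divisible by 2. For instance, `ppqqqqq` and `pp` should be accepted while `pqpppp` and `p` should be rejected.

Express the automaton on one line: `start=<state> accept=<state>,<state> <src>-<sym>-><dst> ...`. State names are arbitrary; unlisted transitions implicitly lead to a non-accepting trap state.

Handle the two conditions separately and then intersect. The first has 3 states tracking the count of `p`s, saturating at 2; the second has 2 states tracking the count of `p`s modulo 2. A product state is a pair (one from each), accepting exactly when both do. Equivalent product states are then merged.
With 3 states:
        p   q  
>  S0   S1  S0 
   S1   S2  S1 
 * S2   S1  S2 
(> = start, * = accepting)

start=S0 accept=S2 S0-p->S1 S0-q->S0 S1-p->S2 S1-q->S1 S2-p->S1 S2-q->S2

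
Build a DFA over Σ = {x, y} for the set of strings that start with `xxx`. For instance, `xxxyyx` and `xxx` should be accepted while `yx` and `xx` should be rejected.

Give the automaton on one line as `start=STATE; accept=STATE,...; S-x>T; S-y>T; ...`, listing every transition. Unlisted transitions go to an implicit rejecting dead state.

start=S0; accept=S3; S0-x>S1; S0-y>S4; S1-x>S2; S1-y>S4; S2-x>S3; S2-y>S4; S3-x>S3; S3-y>S3; S4-x>S4; S4-y>S4

Walk along `xxx` while the input agrees: from S0 take `x` to S1, and so on. Any deviation drops to the rejecting sink S4. Once S3 is reached the prefix is confirmed and every continuation is accepted.
        x   y  
>  S0   S1  S4 
   S1   S2  S4 
   S2   S3  S4 
 * S3   S3  S3 
   S4   S4  S4 
(> = start, * = accepting)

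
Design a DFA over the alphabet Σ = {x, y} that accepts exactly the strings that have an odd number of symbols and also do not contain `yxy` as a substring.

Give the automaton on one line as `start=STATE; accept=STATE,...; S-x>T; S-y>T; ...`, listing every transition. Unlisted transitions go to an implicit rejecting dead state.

Run two small machines in parallel and take their product. The first has 2 states tracking the input length modulo 2; the second has 4 states tracking partial matches of the forbidden pattern `yxy`. A product state is a pair (one from each), accepting exactly when both do.
        x   y  
>  S0   S1  S2 
 * S1   S0  S3 
 * S2   S4  S3 
   S3   S5  S2 
   S4   S1  S6 
 * S5   S0  S7 
   S6   S7  S7 
   S7   S6  S6 
(> = start, * = accepting)

start=S0; accept=S1,S2,S5; S0-x>S1; S0-y>S2; S1-x>S0; S1-y>S3; S2-x>S4; S2-y>S3; S3-x>S5; S3-y>S2; S4-x>S1; S4-y>S6; S5-x>S0; S5-y>S7; S6-x>S7; S6-y>S7; S7-x>S6; S7-y>S6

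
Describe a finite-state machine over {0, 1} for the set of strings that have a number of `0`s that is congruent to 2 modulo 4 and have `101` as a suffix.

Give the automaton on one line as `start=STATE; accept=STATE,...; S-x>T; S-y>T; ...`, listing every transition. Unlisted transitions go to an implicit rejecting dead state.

Run two small machines in parallel and take their product. One (4 states) tracks the count of `0`s modulo 4; the other (4 states) tracks how much of the suffix `101` has currently been matched. Each combined state is a pair, one component from each; accept when both components accept. Equivalent product states are then merged.
7 states suffice.
        0   1  
>  s0   s1  s0 
   s1   s2  s3 
   s2   s4  s2 
   s3   s5  s3 
   s4   s0  s4 
   s5   s4  s6 
 * s6   s4  s2 
(> = start, * = accepting)

start=s0; accept=s6; s0-0>s1; s0-1>s0; s1-0>s2; s1-1>s3; s2-0>s4; s2-1>s2; s3-0>s5; s3-1>s3; s4-0>s0; s4-1>s4; s5-0>s4; s5-1>s6; s6-0>s4; s6-1>s2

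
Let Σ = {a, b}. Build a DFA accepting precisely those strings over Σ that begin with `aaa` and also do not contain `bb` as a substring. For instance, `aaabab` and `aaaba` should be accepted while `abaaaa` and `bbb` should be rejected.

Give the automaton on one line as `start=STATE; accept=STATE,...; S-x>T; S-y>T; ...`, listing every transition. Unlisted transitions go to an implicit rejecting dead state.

Build one automaton per condition and run them in lockstep. One (5 states) tracks whether the input so far still matches the prefix `aaa`; the other (3 states) tracks partial matches of the forbidden pattern `bb`. Each combined state is a pair, one component from each; accept when both components accept.
9 states suffice.
        a   b  
>  q0   q1  q2 
   q1   q3  q2 
   q2   q4  q5 
   q3   q6  q2 
   q4   q4  q2 
   q5   q5  q5 
 * q6   q6  q7 
 * q7   q6  q8 
   q8   q8  q8 
(> = start, * = accepting)

start=q0; accept=q6,q7; q0-a>q1; q0-b>q2; q1-a>q3; q1-b>q2; q2-a>q4; q2-b>q5; q3-a>q6; q3-b>q2; q4-a>q4; q4-b>q2; q5-a>q5; q5-b>q5; q6-a>q6; q6-b>q7; q7-a>q6; q7-b>q8; q8-a>q8; q8-b>q8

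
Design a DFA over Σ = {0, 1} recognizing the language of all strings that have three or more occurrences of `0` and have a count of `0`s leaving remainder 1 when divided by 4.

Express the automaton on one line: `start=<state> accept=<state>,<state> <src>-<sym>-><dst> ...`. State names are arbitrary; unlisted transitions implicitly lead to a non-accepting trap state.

start=S0 accept=S5 S0-0->S1 S0-1->S0 S1-0->S2 S1-1->S1 S2-0->S3 S2-1->S2 S3-0->S4 S3-1->S3 S4-0->S5 S4-1->S4 S5-0->S2 S5-1->S5

Handle the two conditions separately and then intersect. The first has 5 states tracking the count of `0`s, saturating at 4; the second has 4 states tracking the count of `0`s modulo 4. A product state is a pair (one from each), accepting exactly when both do. Equivalent product states are then merged.
A 6-state machine:
        0   1  
>  S0   S1  S0 
   S1   S2  S1 
   S2   S3  S2 
   S3   S4  S3 
   S4   S5  S4 
 * S5   S2  S5 
(> = start, * = accepting)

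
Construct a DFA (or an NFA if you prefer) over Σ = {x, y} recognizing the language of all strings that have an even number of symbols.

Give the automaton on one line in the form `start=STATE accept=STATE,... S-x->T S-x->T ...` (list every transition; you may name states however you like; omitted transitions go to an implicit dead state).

start=s0 accept=s0 s0-x->s1 s0-y->s1 s1-x->s0 s1-y->s0

Count input length modulo 2: every symbol advances one step around the cycle s0 → s1 → s0. Accept at s0.
        x   y  
>* s0   s1  s1 
   s1   s0  s0 
(> = start, * = accepting)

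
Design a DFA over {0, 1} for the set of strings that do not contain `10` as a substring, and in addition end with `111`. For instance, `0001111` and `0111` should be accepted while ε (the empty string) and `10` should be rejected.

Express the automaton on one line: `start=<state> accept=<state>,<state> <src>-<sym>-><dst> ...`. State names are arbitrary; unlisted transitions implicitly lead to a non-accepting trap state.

start=q0 accept=q5 q0-0->q0 q0-1->q1 q1-0->q2 q1-1->q3 q2-0->q2 q2-1->q4 q3-0->q2 q3-1->q5 q4-0->q2 q4-1->q6 q5-0->q2 q5-1->q5 q6-0->q2 q6-1->q7 q7-0->q2 q7-1->q7

Handle the two conditions separately and then intersect. One (3 states) tracks partial matches of the forbidden pattern `10`; the other (4 states) tracks how much of the suffix `111` has currently been matched. Each combined state is a pair, one component from each; accept when both components accept.
        0   1  
>  q0   q0  q1 
   q1   q2  q3 
   q2   q2  q4 
   q3   q2  q5 
   q4   q2  q6 
 * q5   q2  q5 
   q6   q2  q7 
   q7   q2  q7 
(> = start, * = accepting)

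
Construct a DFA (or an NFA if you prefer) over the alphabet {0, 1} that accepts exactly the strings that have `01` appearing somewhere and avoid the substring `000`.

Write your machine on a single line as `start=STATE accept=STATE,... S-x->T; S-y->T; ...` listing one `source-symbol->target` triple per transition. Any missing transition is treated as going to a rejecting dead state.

start=q0; accept=q3,q5,q7; q0-0->q1; q0-1->q0; q1-0->q2; q1-1->q3; q2-0->q4; q2-1->q3; q3-0->q5; q3-1->q3; q4-0->q4; q4-1->q6; q5-0->q7; q5-1->q3; q6-0->q6; q6-1->q6; q7-0->q6; q7-1->q3

Handle the two conditions separately and then intersect. The first has 3 states tracking whether and how much of `01` has been seen; the second has 4 states tracking partial matches of the forbidden pattern `000`. A product state is a pair (one from each), accepting exactly when both do.
8 states suffice.
        0   1  
>  q0   q1  q0 
   q1   q2  q3 
   q2   q4  q3 
 * q3   q5  q3 
   q4   q4  q6 
 * q5   q7  q3 
   q6   q6  q6 
 * q7   q6  q3 
(> = start, * = accepting)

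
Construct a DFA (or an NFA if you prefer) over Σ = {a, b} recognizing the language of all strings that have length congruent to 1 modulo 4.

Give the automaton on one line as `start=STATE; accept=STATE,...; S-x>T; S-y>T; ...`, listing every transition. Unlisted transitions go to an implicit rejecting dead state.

start=q0; accept=q1; q0-a>q1; q0-b>q1; q1-a>q2; q1-b>q2; q2-a>q3; q2-b>q3; q3-a>q0; q3-b>q0

Only the length mod 4 matters, so use a 4-cycle: from any state, every input symbol moves to the next state, wrapping q3 back to q0. Mark q1 accepting.
With 4 states:
        a   b  
>  q0   q1  q1 
 * q1   q2  q2 
   q2   q3  q3 
   q3   q0  q0 
(> = start, * = accepting)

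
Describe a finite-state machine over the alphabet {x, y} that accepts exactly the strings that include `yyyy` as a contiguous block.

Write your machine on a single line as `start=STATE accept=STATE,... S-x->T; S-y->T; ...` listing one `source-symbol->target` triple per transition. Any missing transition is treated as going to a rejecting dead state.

start=q0; accept=q4; q0-x->q0; q0-y->q1; q1-x->q0; q1-y->q2; q2-x->q0; q2-y->q3; q3-x->q0; q3-y->q4; q4-x->q4; q4-y->q4

Track how much of `yyyy` has been matched so far: state q0 is no progress, q4 is the absorbing accept state reached once `yyyy` has occurred. Intermediate states record partial matches; on a mismatch, fall back to the longest reusable overlap.
A 5-state machine:
        x   y  
>  q0   q0  q1 
   q1   q0  q2 
   q2   q0  q3 
   q3   q0  q4 
 * q4   q4  q4 
(> = start, * = accepting)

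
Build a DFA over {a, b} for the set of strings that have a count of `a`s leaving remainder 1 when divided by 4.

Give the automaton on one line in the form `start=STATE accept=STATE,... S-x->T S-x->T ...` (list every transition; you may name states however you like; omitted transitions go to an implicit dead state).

The only thing that matters is how many `a`s have appeared, reduced mod 4. Use one state per residue: q0 for 0, …, q3 for 3. Reading `a` moves to the next residue; anything else stays put. q1 is accepting.
4 states suffice.
        a   b  
>  q0   q1  q0 
 * q1   q2  q1 
   q2   q3  q2 
   q3   q0  q3 
(> = start, * = accepting)

start=q0 accept=q1 q0-a->q1 q0-b->q0 q1-a->q2 q1-b->q1 q2-a->q3 q2-b->q2 q3-a->q0 q3-b->q3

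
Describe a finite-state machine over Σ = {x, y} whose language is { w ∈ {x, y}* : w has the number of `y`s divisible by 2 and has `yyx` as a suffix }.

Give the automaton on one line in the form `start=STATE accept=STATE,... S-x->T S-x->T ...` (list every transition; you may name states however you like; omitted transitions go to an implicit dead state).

start=q0 accept=q4 q0-x->q0 q0-y->q1 q1-x->q2 q1-y->q3 q2-x->q2 q2-y->q0 q3-x->q4 q3-y->q1 q4-x->q0 q4-y->q1

Run two small machines in parallel and take their product. The first has 2 states tracking the count of `y`s modulo 2; the second has 4 states tracking how much of the suffix `yyx` has currently been matched. A product state is a pair (one from each), accepting exactly when both do. Minimizing collapses redundant product states.
With 5 states:
        x   y  
>  q0   q0  q1 
   q1   q2  q3 
   q2   q2  q0 
   q3   q4  q1 
 * q4   q0  q1 
(> = start, * = accepting)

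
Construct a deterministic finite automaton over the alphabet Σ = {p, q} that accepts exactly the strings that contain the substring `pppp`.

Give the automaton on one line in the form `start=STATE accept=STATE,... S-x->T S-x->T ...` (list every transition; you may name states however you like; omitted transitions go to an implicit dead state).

States s0..s3 record the length of the longest prefix of `pppp` that matches the current input suffix. Reaching s4 means `pppp` has been seen, and we stay there forever. Accept from s4.
A 5-state machine:
        p   q  
>  s0   s1  s0 
   s1   s2  s0 
   s2   s3  s0 
   s3   s4  s0 
 * s4   s4  s4 
(> = start, * = accepting)

start=s0 accept=s4 s0-p->s1 s0-q->s0 s1-p->s2 s1-q->s0 s2-p->s3 s2-q->s0 s3-p->s4 s3-q->s0 s4-p->s4 s4-q->s4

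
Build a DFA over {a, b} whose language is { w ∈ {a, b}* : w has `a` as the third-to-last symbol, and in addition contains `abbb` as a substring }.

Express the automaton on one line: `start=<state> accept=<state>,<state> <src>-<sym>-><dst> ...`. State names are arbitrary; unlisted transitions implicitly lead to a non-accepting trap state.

start=q0 accept=q19,q20,q21,q22 q0-a->q1 q0-b->q2 q1-a->q3 q1-b->q4 q2-a->q5 q2-b->q6 q3-a->q7 q3-b->q8 q4-a->q9 q4-b->q10 q5-a->q11 q5-b->q12 q6-a->q13 q6-b->q14 q7-a->q7 q7-b->q8 q8-a->q9 q8-b->q10 q9-a->q11 q9-b->q12 q10-a->q13 q10-b->q15 q11-a->q7 q11-b->q8 q12-a->q9 q12-b->q10 q13-a->q11 q13-b->q12 q14-a->q13 q14-b->q14 q15-a->q16 q15-b->q15 q16-a->q17 q16-b->q18 q17-a->q19 q17-b->q20 q18-a->q21 q18-b->q22 q19-a->q19 q19-b->q20 q20-a->q21 q20-b->q22 q21-a->q17 q21-b->q18 q22-a->q16 q22-b->q15

Build one automaton per condition and run them in lockstep. The first has 15 states tracking the last 3 symbols read; the second has 5 states tracking whether and how much of `abbb` has been seen. A product state is a pair (one from each), accepting exactly when both do.
          a    b  
>  q0     q1   q2 
   q1     q3   q4 
   q2     q5   q6 
   q3     q7   q8 
   q4     q9  q10 
   q5    q11  q12 
   q6    q13  q14 
   q7     q7   q8 
   q8     q9  q10 
   q9    q11  q12 
   q10   q13  q15 
   q11    q7   q8 
   q12    q9  q10 
   q13   q11  q12 
   q14   q13  q14 
   q15   q16  q15 
   q16   q17  q18 
   q17   q19  q20 
   q18   q21  q22 
 * q19   q19  q20 
 * q20   q21  q22 
 * q21   q17  q18 
 * q22   q16  q15 
(> = start, * = accepting)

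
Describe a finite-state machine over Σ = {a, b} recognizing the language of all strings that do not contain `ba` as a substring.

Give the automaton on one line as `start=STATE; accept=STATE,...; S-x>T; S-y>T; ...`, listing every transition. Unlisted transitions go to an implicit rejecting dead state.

start=s0; accept=s0,s1; s0-a>s0; s0-b>s1; s1-a>s2; s1-b>s1; s2-a>s2; s2-b>s2

This is the complement of 'contains `ba`'. Use the same substring-matching states — s0 through s2 holding how much of `ba` has just been matched — but flip the accepting set: everything except the trap s2 accepts.
        a   b  
>* s0   s0  s1 
 * s1   s2  s1 
   s2   s2  s2 
(> = start, * = accepting)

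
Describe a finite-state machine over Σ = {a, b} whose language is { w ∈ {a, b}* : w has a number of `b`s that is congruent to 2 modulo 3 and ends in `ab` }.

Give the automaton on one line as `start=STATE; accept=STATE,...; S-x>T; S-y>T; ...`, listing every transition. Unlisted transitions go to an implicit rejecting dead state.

Build one automaton per condition and run them in lockstep. One (3 states) tracks the count of `b`s modulo 3; the other (3 states) tracks how much of the suffix `ab` has currently been matched. Each combined state is a pair, one component from each; accept when both components accept. Minimizing collapses redundant product states.
5 states suffice.
        a   b  
>  q0   q0  q1 
   q1   q2  q3 
   q2   q2  q4 
   q3   q3  q0 
 * q4   q3  q0 
(> = start, * = accepting)

start=q0; accept=q4; q0-a>q0; q0-b>q1; q1-a>q2; q1-b>q3; q2-a>q2; q2-b>q4; q3-a>q3; q3-b>q0; q4-a>q3; q4-b>q0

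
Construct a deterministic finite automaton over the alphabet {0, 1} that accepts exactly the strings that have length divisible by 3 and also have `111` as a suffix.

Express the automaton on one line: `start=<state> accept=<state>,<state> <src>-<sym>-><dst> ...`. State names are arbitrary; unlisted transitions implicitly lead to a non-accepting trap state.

start=s0 accept=s5 s0-0->s1 s0-1->s2 s1-0->s3 s1-1->s3 s2-0->s3 s2-1->s4 s3-0->s0 s3-1->s0 s4-0->s0 s4-1->s5 s5-0->s1 s5-1->s2

Handle the two conditions separately and then intersect. The first has 3 states tracking the input length modulo 3; the second has 4 states tracking how much of the suffix `111` has currently been matched. A product state is a pair (one from each), accepting exactly when both do. Equivalent product states are then merged.
With 6 states:
        0   1  
>  s0   s1  s2 
   s1   s3  s3 
   s2   s3  s4 
   s3   s0  s0 
   s4   s0  s5 
 * s5   s1  s2 
(> = start, * = accepting)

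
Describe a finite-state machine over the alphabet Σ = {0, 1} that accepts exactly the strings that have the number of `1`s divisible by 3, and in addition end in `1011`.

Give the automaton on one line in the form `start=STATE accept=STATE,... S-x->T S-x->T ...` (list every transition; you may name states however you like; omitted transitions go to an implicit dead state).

start=q0 accept=q6 q0-0->q0 q0-1->q1 q1-0->q2 q1-1->q3 q2-0->q4 q2-1->q5 q3-0->q3 q3-1->q0 q4-0->q4 q4-1->q3 q5-0->q3 q5-1->q6 q6-0->q0 q6-1->q1

Handle the two conditions separately and then intersect. One (3 states) tracks the count of `1`s modulo 3; the other (5 states) tracks how much of the suffix `1011` has currently been matched. Each combined state is a pair, one component from each; accept when both components accept. Minimizing collapses redundant product states.
        0   1  
>  q0   q0  q1 
   q1   q2  q3 
   q2   q4  q5 
   q3   q3  q0 
   q4   q4  q3 
   q5   q3  q6 
 * q6   q0  q1 
(> = start, * = accepting)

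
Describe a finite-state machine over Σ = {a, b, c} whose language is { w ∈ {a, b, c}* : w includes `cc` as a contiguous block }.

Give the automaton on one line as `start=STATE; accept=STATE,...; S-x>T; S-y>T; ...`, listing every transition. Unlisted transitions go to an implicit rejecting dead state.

Track how much of `cc` has been matched so far: state q0 is no progress, q2 is the absorbing accept state reached once `cc` has occurred. Intermediate states record partial matches; on a mismatch, fall back to the longest reusable overlap.
A 3-state machine:
        a   b   c  
>  q0   q0  q0  q1 
   q1   q0  q0  q2 
 * q2   q2  q2  q2 
(> = start, * = accepting)

start=q0; accept=q2; q0-a>q0; q0-b>q0; q0-c>q1; q1-a>q0; q1-b>q0; q1-c>q2; q2-a>q2; q2-b>q2; q2-c>q2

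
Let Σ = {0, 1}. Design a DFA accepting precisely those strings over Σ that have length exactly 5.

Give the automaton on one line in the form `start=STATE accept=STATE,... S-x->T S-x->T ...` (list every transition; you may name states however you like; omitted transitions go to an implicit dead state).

start=A accept=F A-0->B A-1->B B-0->C B-1->C C-0->D C-1->D D-0->E D-1->E E-0->F E-1->F F-0->G F-1->G G-0->G G-1->G

Count input length up to 6: every symbol moves from A toward G, which means 'more than 5' and absorbs. Accept from {F}.
A 7-state machine:
       0  1 
>  A   B  B 
   B   C  C 
   C   D  D 
   D   E  E 
   E   F  F 
 * F   G  G 
   G   G  G 
(> = start, * = accepting)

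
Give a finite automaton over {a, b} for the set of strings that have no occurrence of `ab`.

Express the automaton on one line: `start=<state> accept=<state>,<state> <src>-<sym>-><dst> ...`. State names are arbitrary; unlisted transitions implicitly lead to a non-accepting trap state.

This is the complement of 'contains `ab`'. Use the same substring-matching states — q0 through q2 holding how much of `ab` has just been matched — but flip the accepting set: everything except the trap q2 accepts.
        a   b  
>* q0   q1  q0 
 * q1   q1  q2 
   q2   q2  q2 
(> = start, * = accepting)

start=q0 accept=q0,q1 q0-a->q1 q0-b->q0 q1-a->q1 q1-b->q2 q2-a->q2 q2-b->q2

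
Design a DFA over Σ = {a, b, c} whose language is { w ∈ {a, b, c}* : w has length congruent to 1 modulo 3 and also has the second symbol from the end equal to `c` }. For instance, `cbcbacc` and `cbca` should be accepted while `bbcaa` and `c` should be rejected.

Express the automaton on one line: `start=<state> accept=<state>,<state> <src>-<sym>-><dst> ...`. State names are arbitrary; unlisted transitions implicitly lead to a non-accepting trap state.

start=S0 accept=S4 S0-a->S1 S0-b->S1 S0-c->S1 S1-a->S2 S1-b->S2 S1-c->S2 S2-a->S0 S2-b->S0 S2-c->S3 S3-a->S4 S3-b->S4 S3-c->S4 S4-a->S2 S4-b->S2 S4-c->S2

Handle the two conditions separately and then intersect. One (3 states) tracks the input length modulo 3; the other (13 states) tracks the last 2 symbols read. Each combined state is a pair, one component from each; accept when both components accept. Equivalent product states are then merged.
5 states suffice.
        a   b   c  
>  S0   S1  S1  S1 
   S1   S2  S2  S2 
   S2   S0  S0  S3 
   S3   S4  S4  S4 
 * S4   S2  S2  S2 
(> = start, * = accepting)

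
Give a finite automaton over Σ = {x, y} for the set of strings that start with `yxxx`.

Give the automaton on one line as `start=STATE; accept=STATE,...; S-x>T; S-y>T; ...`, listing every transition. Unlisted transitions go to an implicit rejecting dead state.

start=q0; accept=q4; q0-x>q5; q0-y>q1; q1-x>q2; q1-y>q5; q2-x>q3; q2-y>q5; q3-x>q4; q3-y>q5; q4-x>q4; q4-y>q4; q5-x>q5; q5-y>q5

Walk along `yxxx` while the input agrees: from q0 take `y` to q1, and so on. Any deviation drops to the rejecting sink q5. Once q4 is reached the prefix is confirmed and every continuation is accepted.
        x   y  
>  q0   q5  q1 
   q1   q2  q5 
   q2   q3  q5 
   q3   q4  q5 
 * q4   q4  q4 
   q5   q5  q5 
(> = start, * = accepting)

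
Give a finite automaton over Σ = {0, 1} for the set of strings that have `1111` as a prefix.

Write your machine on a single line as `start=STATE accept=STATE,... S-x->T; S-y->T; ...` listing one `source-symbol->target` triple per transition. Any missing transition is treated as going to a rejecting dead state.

Check the first 4 symbols one by one: q0 through q3 record how many have matched `1111` so far; any wrong symbol goes to the dead state q5. After all 4 match we enter the accepting sink q4.
6 states suffice.
        0   1  
>  q0   q5  q1 
   q1   q5  q2 
   q2   q5  q3 
   q3   q5  q4 
 * q4   q4  q4 
   q5   q5  q5 
(> = start, * = accepting)

start=q0; accept=q4; q0-0->q5; q0-1->q1; q1-0->q5; q1-1->q2; q2-0->q5; q2-1->q3; q3-0->q5; q3-1->q4; q4-0->q4; q4-1->q4; q5-0->q5; q5-1->q5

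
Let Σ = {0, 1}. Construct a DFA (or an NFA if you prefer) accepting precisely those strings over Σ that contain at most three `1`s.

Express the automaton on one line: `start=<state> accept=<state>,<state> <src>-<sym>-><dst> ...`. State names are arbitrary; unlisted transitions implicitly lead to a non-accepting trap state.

start=q0 accept=q0,q1,q2,q3 q0-0->q0 q0-1->q1 q1-0->q1 q1-1->q2 q2-0->q2 q2-1->q3 q3-0->q3 q3-1->q4 q4-0->q4 q4-1->q4

Only the number of `1`s matters, and only up to 4. Make a chain q0 → q1 → q2 → q3 → q4 advanced by each `1` (with q4 absorbing); every other symbol self-loops. The accepting set is {q0, q1, q2, q3}.
With 5 states:
        0   1  
>* q0   q0  q1 
 * q1   q1  q2 
 * q2   q2  q3 
 * q3   q3  q4 
   q4   q4  q4 
(> = start, * = accepting)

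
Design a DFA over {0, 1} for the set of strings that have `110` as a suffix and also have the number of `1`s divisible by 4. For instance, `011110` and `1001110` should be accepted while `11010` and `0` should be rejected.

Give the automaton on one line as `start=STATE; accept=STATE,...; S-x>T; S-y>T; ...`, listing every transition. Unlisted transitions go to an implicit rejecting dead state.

Handle the two conditions separately and then intersect. One (4 states) tracks how much of the suffix `110` has currently been matched; the other (4 states) tracks the count of `1`s modulo 4. Each combined state is a pair, one component from each; accept when both components accept. Equivalent product states are then merged.
        0   1  
>  q0   q0  q1 
   q1   q1  q2 
   q2   q2  q3 
   q3   q4  q5 
   q4   q4  q0 
   q5   q6  q1 
 * q6   q0  q1 
(> = start, * = accepting)

start=q0; accept=q6; q0-0>q0; q0-1>q1; q1-0>q1; q1-1>q2; q2-0>q2; q2-1>q3; q3-0>q4; q3-1>q5; q4-0>q4; q4-1>q0; q5-0>q6; q5-1>q1; q6-0>q0; q6-1>q1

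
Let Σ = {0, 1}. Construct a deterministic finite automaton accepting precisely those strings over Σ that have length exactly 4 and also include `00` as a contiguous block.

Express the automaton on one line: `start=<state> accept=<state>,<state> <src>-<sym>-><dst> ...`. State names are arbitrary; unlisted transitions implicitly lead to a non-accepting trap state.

start=q0 accept=q9 q0-0->q1 q0-1->q2 q1-0->q3 q1-1->q4 q2-0->q5 q2-1->q4 q3-0->q6 q3-1->q6 q4-0->q7 q4-1->q8 q5-0->q6 q5-1->q8 q6-0->q9 q6-1->q9 q7-0->q9 q7-1->q8 q8-0->q8 q8-1->q8 q9-0->q8 q9-1->q8

Run two small machines in parallel and take their product. One (6 states) tracks the input length, saturating at 5; the other (3 states) tracks whether and how much of `00` has been seen. Each combined state is a pair, one component from each; accept when both components accept. Equivalent product states are then merged.
A 10-state machine:
        0   1  
>  q0   q1  q2 
   q1   q3  q4 
   q2   q5  q4 
   q3   q6  q6 
   q4   q7  q8 
   q5   q6  q8 
   q6   q9  q9 
   q7   q9  q8 
   q8   q8  q8 
 * q9   q8  q8 
(> = start, * = accepting)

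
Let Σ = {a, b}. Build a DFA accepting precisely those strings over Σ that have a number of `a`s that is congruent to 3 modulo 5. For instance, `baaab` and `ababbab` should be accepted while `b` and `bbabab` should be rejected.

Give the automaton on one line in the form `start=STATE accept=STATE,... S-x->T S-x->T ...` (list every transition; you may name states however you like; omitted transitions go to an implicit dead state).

start=S0 accept=S3 S0-a->S1 S0-b->S0 S1-a->S2 S1-b->S1 S2-a->S3 S2-b->S2 S3-a->S4 S3-b->S3 S4-a->S0 S4-b->S4

The only thing that matters is how many `a`s have appeared, reduced mod 5. Use one state per residue: S0 for 0, …, S4 for 4. Reading `a` moves to the next residue; anything else stays put. S3 is accepting.
A 5-state machine:
        a   b  
>  S0   S1  S0 
   S1   S2  S1 
   S2   S3  S2 
 * S3   S4  S3 
   S4   S0  S4 
(> = start, * = accepting)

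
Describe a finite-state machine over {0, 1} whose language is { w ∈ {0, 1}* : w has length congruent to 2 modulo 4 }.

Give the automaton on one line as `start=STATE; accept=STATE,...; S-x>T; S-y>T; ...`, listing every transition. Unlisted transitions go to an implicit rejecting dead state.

Count input length modulo 4: every symbol advances one step around the cycle S0 → S1 → S2 → S3 → S0. Accept at S2.
With 4 states:
        0   1  
>  S0   S1  S1 
   S1   S2  S2 
 * S2   S3  S3 
   S3   S0  S0 
(> = start, * = accepting)

start=S0; accept=S2; S0-0>S1; S0-1>S1; S1-0>S2; S1-1>S2; S2-0>S3; S2-1>S3; S3-0>S0; S3-1>S0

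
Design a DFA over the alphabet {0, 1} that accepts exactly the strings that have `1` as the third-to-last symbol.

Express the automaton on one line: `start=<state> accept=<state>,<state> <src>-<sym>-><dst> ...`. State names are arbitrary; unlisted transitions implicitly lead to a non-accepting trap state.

A DFA must remember the last 3 symbols (since which symbol is third-to-last isn't known until the input ends). Use one state per possible window of the last ≤3 symbols; accept from those whose window starts with `1`.
15 states suffice.
          0    1  
>  q0     q1   q2 
   q1     q3   q4 
   q2     q5   q6 
   q3     q7   q8 
   q4     q9  q10 
   q5    q11  q12 
   q6    q13  q14 
   q7     q7   q8 
   q8     q9  q10 
   q9    q11  q12 
   q10   q13  q14 
 * q11    q7   q8 
 * q12    q9  q10 
 * q13   q11  q12 
 * q14   q13  q14 
(> = start, * = accepting)

start=q0 accept=q11,q12,q13,q14 q0-0->q1 q0-1->q2 q1-0->q3 q1-1->q4 q2-0->q5 q2-1->q6 q3-0->q7 q3-1->q8 q4-0->q9 q4-1->q10 q5-0->q11 q5-1->q12 q6-0->q13 q6-1->q14 q7-0->q7 q7-1->q8 q8-0->q9 q8-1->q10 q9-0->q11 q9-1->q12 q10-0->q13 q10-1->q14 q11-0->q7 q11-1->q8 q12-0->q9 q12-1->q10 q13-0->q11 q13-1->q12 q14-0->q13 q14-1->q14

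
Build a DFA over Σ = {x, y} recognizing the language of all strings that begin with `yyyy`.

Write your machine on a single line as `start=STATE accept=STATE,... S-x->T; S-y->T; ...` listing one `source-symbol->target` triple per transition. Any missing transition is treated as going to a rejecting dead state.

Check the first 4 symbols one by one: q0 through q3 record how many have matched `yyyy` so far; any wrong symbol goes to the dead state q5. After all 4 match we enter the accepting sink q4.
A 6-state machine:
        x   y  
>  q0   q5  q1 
   q1   q5  q2 
   q2   q5  q3 
   q3   q5  q4 
 * q4   q4  q4 
   q5   q5  q5 
(> = start, * = accepting)

start=q0; accept=q4; q0-x->q5; q0-y->q1; q1-x->q5; q1-y->q2; q2-x->q5; q2-y->q3; q3-x->q5; q3-y->q4; q4-x->q4; q4-y->q4; q5-x->q5; q5-y->q5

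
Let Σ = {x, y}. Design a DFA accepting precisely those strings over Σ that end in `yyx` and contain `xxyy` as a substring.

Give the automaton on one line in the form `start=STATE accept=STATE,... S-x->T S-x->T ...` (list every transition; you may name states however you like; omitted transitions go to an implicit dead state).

start=S0 accept=S5 S0-x->S1 S0-y->S0 S1-x->S2 S1-y->S0 S2-x->S2 S2-y->S3 S3-x->S1 S3-y->S4 S4-x->S5 S4-y->S4 S5-x->S6 S5-y->S7 S6-x->S6 S6-y->S7 S7-x->S6 S7-y->S4

Build one automaton per condition and run them in lockstep. One (4 states) tracks how much of the suffix `yyx` has currently been matched; the other (5 states) tracks whether and how much of `xxyy` has been seen. Each combined state is a pair, one component from each; accept when both components accept. Minimizing collapses redundant product states.
8 states suffice.
        x   y  
>  S0   S1  S0 
   S1   S2  S0 
   S2   S2  S3 
   S3   S1  S4 
   S4   S5  S4 
 * S5   S6  S7 
   S6   S6  S7 
   S7   S6  S4 
(> = start, * = accepting)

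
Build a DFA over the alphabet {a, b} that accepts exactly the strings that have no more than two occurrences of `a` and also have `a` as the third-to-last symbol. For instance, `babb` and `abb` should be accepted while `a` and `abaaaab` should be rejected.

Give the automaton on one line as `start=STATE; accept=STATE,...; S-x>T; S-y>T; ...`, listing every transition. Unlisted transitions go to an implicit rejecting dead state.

start=q0; accept=q5,q6,q7,q8; q0-a>q1; q0-b>q0; q1-a>q2; q1-b>q3; q2-a>q4; q2-b>q5; q3-a>q6; q3-b>q7; q4-a>q4; q4-b>q4; q5-a>q4; q5-b>q8; q6-a>q4; q6-b>q9; q7-a>q10; q7-b>q11; q8-a>q4; q8-b>q4; q9-a>q4; q9-b>q8; q10-a>q4; q10-b>q9; q11-a>q10; q11-b>q11

Handle the two conditions separately and then intersect. The first has 4 states tracking the count of `a`s, saturating at 3; the second has 15 states tracking the last 3 symbols read. A product state is a pair (one from each), accepting exactly when both do. Equivalent product states are then merged.
With 12 states:
          a    b  
>  q0     q1   q0 
   q1     q2   q3 
   q2     q4   q5 
   q3     q6   q7 
   q4     q4   q4 
 * q5     q4   q8 
 * q6     q4   q9 
 * q7    q10  q11 
 * q8     q4   q4 
   q9     q4   q8 
   q10    q4   q9 
   q11   q10  q11 
(> = start, * = accepting)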